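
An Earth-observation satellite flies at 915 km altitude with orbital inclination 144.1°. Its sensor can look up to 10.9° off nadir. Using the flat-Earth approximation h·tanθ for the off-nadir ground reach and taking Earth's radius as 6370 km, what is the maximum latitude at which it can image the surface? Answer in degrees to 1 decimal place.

37.5°

Retrograde orbit: the ground track reaches ±(180° − i) = ±(180 − 144.1) = ±35.9°.
Sensor half-swath on the ground ≈ 915·tan(10.9°) = 176 km = 1.58° of latitude.
Maximum observable latitude ≈ 35.9 + 1.58 = 37.5°.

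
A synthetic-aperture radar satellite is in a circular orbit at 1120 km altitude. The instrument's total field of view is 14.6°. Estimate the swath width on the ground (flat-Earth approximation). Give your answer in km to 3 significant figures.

287 km

Half-angle = 14.6°/2 = 7.3°.
Swath width ≈ 2h·tan(θ/2) = 2 × 1120 × tan(7.3°) = 287.0 km.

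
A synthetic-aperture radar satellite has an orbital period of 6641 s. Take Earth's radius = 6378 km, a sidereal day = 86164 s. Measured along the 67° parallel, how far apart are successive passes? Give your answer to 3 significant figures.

1210 km

Node shift per orbit = (6641.0/86164) × 360° = 27.75°.
Equatorial spacing = 27.75 × 111.3 km/° = 3089 km.
At 67° latitude, spacing = 3089 × cos(67°) = 1207 km.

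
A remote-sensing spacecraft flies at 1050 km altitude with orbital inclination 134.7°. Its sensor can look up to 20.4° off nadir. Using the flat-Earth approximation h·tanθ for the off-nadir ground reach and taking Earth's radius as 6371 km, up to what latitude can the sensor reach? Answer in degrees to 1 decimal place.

48.8°

Retrograde orbit: the ground track reaches ±(180° − i) = ±(180 − 134.7) = ±45.3°.
Sensor half-swath on the ground ≈ 1050·tan(20.4°) = 390 km = 3.51° of latitude.
Maximum observable latitude ≈ 45.3 + 3.51 = 48.8°.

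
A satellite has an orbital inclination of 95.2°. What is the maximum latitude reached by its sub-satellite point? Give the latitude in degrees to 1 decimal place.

Retrograde orbit: the ground track reaches ±(180° − i) = ±(180 − 95.2) = ±84.8°.

84.8°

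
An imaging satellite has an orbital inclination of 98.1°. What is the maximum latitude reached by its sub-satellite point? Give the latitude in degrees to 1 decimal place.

81.9°

Retrograde orbit: the ground track reaches ±(180° − i) = ±(180 − 98.1) = ±81.9°.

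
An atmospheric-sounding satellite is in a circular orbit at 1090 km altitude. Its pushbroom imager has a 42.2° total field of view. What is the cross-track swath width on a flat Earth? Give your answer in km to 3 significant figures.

841 km

Half-angle = 42.2°/2 = 21.1°.
Swath width ≈ 2h·tan(θ/2) = 2 × 1090 × tan(21.1°) = 841.2 km.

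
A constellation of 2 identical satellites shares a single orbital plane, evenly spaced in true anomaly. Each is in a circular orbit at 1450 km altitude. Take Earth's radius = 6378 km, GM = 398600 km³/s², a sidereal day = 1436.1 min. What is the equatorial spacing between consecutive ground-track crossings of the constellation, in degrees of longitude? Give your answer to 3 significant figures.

Semi-major axis a = 6378 + 1450 = 7828 km. Period T = 2π√(a³/μ) = 2π√(7828³/398600) = 6892.7 s = 114.88 min.
Single-satellite node shift = (6892.7/86166) × 360° = 28.80°.
With 2 satellites evenly phased, successive equator crossings are 28.80/2 = 14.399° apart.

14.4°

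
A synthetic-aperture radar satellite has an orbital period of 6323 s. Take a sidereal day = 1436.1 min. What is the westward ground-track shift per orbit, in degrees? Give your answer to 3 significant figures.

26.4°

During one orbit Earth rotates (6323.0 / 86166) × 360° = 26.42°.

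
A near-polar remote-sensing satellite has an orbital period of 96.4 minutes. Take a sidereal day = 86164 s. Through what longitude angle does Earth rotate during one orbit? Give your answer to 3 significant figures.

24.2°

T = 96.4 min = 5784.0 s.
During one orbit Earth rotates (5784.0 / 86164) × 360° = 24.17°.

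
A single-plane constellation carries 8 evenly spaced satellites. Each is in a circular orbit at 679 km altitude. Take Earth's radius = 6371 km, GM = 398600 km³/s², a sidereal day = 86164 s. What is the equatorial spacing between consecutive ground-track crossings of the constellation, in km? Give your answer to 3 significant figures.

342 km

Semi-major axis a = 6371 + 679 = 7050 km. Period T = 2π√(a³/μ) = 2π√(7050³/398600) = 5891.1 s = 98.18 min.
Single-satellite node shift = (5891.1/86164) × 360° = 24.61°.
With 8 satellites evenly phased, successive equator crossings are 24.61/8 = 3.077° apart.
That is 3.077 × 111.2 = 342 km at the equator.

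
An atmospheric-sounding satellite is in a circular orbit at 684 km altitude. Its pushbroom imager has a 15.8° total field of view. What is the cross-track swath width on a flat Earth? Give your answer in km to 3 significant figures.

190 km

Half-angle = 15.8°/2 = 7.9°.
Swath width ≈ 2h·tan(θ/2) = 2 × 684 × tan(7.9°) = 189.8 km.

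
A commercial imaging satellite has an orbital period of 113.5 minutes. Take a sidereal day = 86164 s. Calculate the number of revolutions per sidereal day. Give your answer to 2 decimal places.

T = 113.5 min = 6810.0 s.
Orbits per sidereal day = 86164 / 6810.0 = 12.653.

12.65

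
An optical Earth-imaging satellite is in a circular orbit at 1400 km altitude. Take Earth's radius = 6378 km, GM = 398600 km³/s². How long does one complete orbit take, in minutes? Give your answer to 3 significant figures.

Semi-major axis a = 6378 + 1400 = 7778 km. Period T = 2π√(a³/μ) = 2π√(7778³/398600) = 6826.7 s = 113.78 min.

114 min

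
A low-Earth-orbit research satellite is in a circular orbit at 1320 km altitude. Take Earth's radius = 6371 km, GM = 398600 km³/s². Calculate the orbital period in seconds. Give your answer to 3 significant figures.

Semi-major axis a = 6371 + 1320 = 7691 km. Period T = 2π√(a³/μ) = 2π√(7691³/398600) = 6712.5 s = 111.88 min.

6710 seconds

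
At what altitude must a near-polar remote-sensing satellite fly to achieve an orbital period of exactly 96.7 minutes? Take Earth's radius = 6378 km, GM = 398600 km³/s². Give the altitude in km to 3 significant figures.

601 km

T = 96.7 min = 5802.0 s.
From T = 2π√(a³/μ): a = (μ T²/4π²)^(1/3) = (398600 × 5802.0² / 4π²)^(1/3) = 6979 km.
Altitude h = a − R = 6979 − 6378 = 601 km.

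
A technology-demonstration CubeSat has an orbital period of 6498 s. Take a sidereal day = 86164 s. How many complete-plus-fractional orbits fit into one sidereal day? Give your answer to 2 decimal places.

13.26

Orbits per sidereal day = 86164 / 6498.0 = 13.260.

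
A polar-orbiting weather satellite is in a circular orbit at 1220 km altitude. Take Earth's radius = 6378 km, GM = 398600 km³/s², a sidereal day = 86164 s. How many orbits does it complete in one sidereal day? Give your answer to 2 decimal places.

13.07

Semi-major axis a = 6378 + 1220 = 7598 km. Period T = 2π√(a³/μ) = 2π√(7598³/398600) = 6591.1 s = 109.85 min.
Orbits per sidereal day = 86164 / 6591.1 = 13.073.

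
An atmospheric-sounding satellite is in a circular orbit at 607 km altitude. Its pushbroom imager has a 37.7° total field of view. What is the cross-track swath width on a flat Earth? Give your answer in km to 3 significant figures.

Half-angle = 37.7°/2 = 18.85°.
Swath width ≈ 2h·tan(θ/2) = 2 × 607 × tan(18.85°) = 414.5 km.

414 km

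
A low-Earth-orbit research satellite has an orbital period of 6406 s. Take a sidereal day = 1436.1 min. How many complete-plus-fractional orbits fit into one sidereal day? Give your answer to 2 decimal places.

13.45

Orbits per sidereal day = 86166 / 6406.0 = 13.451.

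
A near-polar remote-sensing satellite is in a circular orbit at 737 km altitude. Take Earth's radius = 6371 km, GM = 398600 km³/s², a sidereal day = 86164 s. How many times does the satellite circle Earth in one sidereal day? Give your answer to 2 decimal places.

14.45

Semi-major axis a = 6371 + 737 = 7108 km. Period T = 2π√(a³/μ) = 2π√(7108³/398600) = 5963.9 s = 99.40 min.
Orbits per sidereal day = 86164 / 5963.9 = 14.448.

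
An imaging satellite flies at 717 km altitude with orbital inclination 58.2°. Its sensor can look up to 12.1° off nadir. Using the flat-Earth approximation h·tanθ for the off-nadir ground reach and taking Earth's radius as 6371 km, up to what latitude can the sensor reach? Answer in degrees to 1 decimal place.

59.6°

For a prograde orbit the ground track reaches latitude ±i = ±58.2°.
Sensor half-swath on the ground ≈ 717·tan(12.1°) = 154 km = 1.38° of latitude.
Maximum observable latitude ≈ 58.2 + 1.38 = 59.6°.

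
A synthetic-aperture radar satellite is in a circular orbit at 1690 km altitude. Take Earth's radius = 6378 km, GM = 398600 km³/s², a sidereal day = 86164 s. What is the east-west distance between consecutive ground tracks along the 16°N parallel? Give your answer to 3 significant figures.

3220 km

Semi-major axis a = 6378 + 1690 = 8068 km. Period T = 2π√(a³/μ) = 2π√(8068³/398600) = 7212.1 s = 120.20 min.
Node shift per orbit = (7212.1/86164) × 360° = 30.13°.
Equatorial spacing = 30.13 × 111.3 km/° = 3354 km.
At 16° latitude, spacing = 3354 × cos(16°) = 3224 km.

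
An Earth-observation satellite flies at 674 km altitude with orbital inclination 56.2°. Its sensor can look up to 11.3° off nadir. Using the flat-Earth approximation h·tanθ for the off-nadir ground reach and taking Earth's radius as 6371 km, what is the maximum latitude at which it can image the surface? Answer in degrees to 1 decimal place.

57.4°

For a prograde orbit the ground track reaches latitude ±i = ±56.2°.
Sensor half-swath on the ground ≈ 674·tan(11.3°) = 135 km = 1.21° of latitude.
Maximum observable latitude ≈ 56.2 + 1.21 = 57.4°.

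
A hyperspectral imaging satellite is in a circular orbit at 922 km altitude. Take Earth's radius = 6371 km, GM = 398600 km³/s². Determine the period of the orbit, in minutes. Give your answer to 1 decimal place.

103.3 min

Semi-major axis a = 6371 + 922 = 7293 km. Period T = 2π√(a³/μ) = 2π√(7293³/398600) = 6198.3 s = 103.30 min.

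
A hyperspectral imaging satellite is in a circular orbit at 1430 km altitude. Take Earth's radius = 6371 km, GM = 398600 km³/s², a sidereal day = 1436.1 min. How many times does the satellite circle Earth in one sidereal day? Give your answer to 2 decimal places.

12.57

Semi-major axis a = 6371 + 1430 = 7801 km. Period T = 2π√(a³/μ) = 2π√(7801³/398600) = 6857.0 s = 114.28 min.
Orbits per sidereal day = 86166 / 6857.0 = 12.566.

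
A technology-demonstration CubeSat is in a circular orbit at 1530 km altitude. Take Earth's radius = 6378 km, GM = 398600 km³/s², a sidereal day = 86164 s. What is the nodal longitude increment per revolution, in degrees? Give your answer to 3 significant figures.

Semi-major axis a = 6378 + 1530 = 7908 km. Period T = 2π√(a³/μ) = 2π√(7908³/398600) = 6998.6 s = 116.64 min.
During one orbit Earth rotates (6998.6 / 86164) × 360° = 29.24°.

29.2°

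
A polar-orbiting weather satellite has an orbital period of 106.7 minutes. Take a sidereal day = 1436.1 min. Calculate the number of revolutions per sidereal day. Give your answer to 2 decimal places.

T = 106.7 min = 6402.0 s.
Orbits per sidereal day = 86166 / 6402.0 = 13.459.

13.46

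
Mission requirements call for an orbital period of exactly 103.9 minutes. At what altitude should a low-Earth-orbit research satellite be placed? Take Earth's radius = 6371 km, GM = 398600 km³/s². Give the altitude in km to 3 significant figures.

T = 103.9 min = 6234.0 s.
From T = 2π√(a³/μ): a = (μ T²/4π²)^(1/3) = (398600 × 6234.0² / 4π²)^(1/3) = 7321 km.
Altitude h = a − R = 7321 − 6371 = 950 km.

950 km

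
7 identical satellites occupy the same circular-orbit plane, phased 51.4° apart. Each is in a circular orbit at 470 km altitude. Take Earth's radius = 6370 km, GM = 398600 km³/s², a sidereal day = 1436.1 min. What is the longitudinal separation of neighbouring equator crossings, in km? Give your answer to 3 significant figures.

374 km

Semi-major axis a = 6370 + 470 = 6840 km. Period T = 2π√(a³/μ) = 2π√(6840³/398600) = 5629.8 s = 93.83 min.
Single-satellite node shift = (5629.8/86166) × 360° = 23.52°.
With 7 satellites evenly phased, successive equator crossings are 23.52/7 = 3.360° apart.
That is 3.360 × 111.2 = 374 km at the equator.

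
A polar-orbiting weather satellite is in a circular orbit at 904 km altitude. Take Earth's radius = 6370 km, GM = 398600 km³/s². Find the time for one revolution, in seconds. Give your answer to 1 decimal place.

6174.1 seconds

Semi-major axis a = 6370 + 904 = 7274 km. Period T = 2π√(a³/μ) = 2π√(7274³/398600) = 6174.1 s = 102.90 min.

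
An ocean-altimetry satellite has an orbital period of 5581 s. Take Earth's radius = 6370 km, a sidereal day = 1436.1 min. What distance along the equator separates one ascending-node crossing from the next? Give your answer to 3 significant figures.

During one orbit Earth rotates (5581.0 / 86166) × 360° = 23.32°.
At the equator that is 23.32° × (2π·6370/360) km/° = 23.32 × 111.2 = 2592 km.

2590 km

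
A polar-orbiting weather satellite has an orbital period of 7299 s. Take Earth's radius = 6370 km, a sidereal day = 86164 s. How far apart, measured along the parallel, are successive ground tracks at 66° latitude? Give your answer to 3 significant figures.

1380 km

Node shift per orbit = (7299.0/86164) × 360° = 30.50°.
Equatorial spacing = 30.50 × 111.2 km/° = 3390 km.
At 66° latitude, spacing = 3390 × cos(66°) = 1379 km.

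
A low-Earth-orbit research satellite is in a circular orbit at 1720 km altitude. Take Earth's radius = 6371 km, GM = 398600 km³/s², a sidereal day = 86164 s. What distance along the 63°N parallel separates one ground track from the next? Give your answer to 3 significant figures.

1530 km

Semi-major axis a = 6371 + 1720 = 8091 km. Period T = 2π√(a³/μ) = 2π√(8091³/398600) = 7242.9 s = 120.72 min.
Node shift per orbit = (7242.9/86164) × 360° = 30.26°.
Equatorial spacing = 30.26 × 111.2 km/° = 3365 km.
At 63° latitude, spacing = 3365 × cos(63°) = 1528 km.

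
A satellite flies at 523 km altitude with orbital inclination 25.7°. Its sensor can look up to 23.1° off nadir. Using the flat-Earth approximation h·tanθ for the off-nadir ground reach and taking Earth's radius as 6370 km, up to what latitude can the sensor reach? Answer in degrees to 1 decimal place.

For a prograde orbit the ground track reaches latitude ±i = ±25.7°.
Sensor half-swath on the ground ≈ 523·tan(23.1°) = 223 km = 2.01° of latitude.
Maximum observable latitude ≈ 25.7 + 2.01 = 27.7°.

27.7°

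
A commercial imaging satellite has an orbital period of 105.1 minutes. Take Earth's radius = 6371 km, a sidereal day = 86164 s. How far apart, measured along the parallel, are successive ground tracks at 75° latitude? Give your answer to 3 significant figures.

758 km

T = 105.1 min = 6306.0 s.
Node shift per orbit = (6306.0/86164) × 360° = 26.35°.
Equatorial spacing = 26.35 × 111.2 km/° = 2930 km.
At 75° latitude, spacing = 2930 × cos(75°) = 758 km.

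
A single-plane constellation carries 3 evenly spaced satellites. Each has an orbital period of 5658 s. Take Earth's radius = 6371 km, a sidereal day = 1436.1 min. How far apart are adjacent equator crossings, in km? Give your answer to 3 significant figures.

Single-satellite node shift = (5658.0/86166) × 360° = 23.64°.
With 3 satellites evenly phased, successive equator crossings are 23.64/3 = 7.880° apart.
That is 7.880 × 111.2 = 876 km at the equator.

876 km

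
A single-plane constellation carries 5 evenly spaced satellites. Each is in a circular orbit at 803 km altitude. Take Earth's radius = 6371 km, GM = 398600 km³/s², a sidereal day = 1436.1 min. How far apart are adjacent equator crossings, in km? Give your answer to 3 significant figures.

562 km

Semi-major axis a = 6371 + 803 = 7174 km. Period T = 2π√(a³/μ) = 2π√(7174³/398600) = 6047.2 s = 100.79 min.
Single-satellite node shift = (6047.2/86166) × 360° = 25.27°.
With 5 satellites evenly phased, successive equator crossings are 25.27/5 = 5.053° apart.
That is 5.053 × 111.2 = 562 km at the equator.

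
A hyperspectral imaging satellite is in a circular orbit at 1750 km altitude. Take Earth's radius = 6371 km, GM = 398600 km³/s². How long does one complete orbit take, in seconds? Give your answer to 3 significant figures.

Semi-major axis a = 6371 + 1750 = 8121 km. Period T = 2π√(a³/μ) = 2π√(8121³/398600) = 7283.3 s = 121.39 min.

7280 seconds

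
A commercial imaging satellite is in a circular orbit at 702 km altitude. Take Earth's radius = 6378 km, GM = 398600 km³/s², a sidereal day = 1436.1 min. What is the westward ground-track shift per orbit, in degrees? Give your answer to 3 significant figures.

Semi-major axis a = 6378 + 702 = 7080 km. Period T = 2π√(a³/μ) = 2π√(7080³/398600) = 5928.7 s = 98.81 min.
During one orbit Earth rotates (5928.7 / 86166) × 360° = 24.77°.

24.8°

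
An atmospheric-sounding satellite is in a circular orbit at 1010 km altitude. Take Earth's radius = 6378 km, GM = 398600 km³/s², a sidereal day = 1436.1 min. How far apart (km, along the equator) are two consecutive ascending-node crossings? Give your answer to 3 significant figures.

2940 km

Semi-major axis a = 6378 + 1010 = 7388 km. Period T = 2π√(a³/μ) = 2π√(7388³/398600) = 6319.8 s = 105.33 min.
During one orbit Earth rotates (6319.8 / 86166) × 360° = 26.40°.
At the equator that is 26.40° × (2π·6378/360) km/° = 26.40 × 111.3 = 2939 km.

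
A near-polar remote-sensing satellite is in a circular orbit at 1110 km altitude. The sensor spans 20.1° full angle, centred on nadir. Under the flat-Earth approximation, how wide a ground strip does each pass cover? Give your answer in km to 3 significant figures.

Half-angle = 20.1°/2 = 10.05°.
Swath width ≈ 2h·tan(θ/2) = 2 × 1110 × tan(10.05°) = 393.4 km.

393 km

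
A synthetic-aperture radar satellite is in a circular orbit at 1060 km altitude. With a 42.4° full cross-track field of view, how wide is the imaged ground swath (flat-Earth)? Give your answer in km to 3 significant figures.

Half-angle = 42.4°/2 = 21.2°.
Swath width ≈ 2h·tan(θ/2) = 2 × 1060 × tan(21.2°) = 822.3 km.

822 km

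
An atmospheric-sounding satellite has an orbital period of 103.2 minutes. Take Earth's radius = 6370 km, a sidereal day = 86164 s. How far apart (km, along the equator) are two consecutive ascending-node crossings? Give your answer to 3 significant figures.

2880 km

T = 103.2 min = 6192.0 s.
During one orbit Earth rotates (6192.0 / 86164) × 360° = 25.87°.
At the equator that is 25.87° × (2π·6370/360) km/° = 25.87 × 111.2 = 2876 km.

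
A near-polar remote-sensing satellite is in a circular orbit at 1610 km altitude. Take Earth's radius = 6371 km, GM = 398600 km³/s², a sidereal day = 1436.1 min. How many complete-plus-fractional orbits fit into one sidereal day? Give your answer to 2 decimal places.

Semi-major axis a = 6371 + 1610 = 7981 km. Period T = 2π√(a³/μ) = 2π√(7981³/398600) = 7095.7 s = 118.26 min.
Orbits per sidereal day = 86166 / 7095.7 = 12.143.

12.14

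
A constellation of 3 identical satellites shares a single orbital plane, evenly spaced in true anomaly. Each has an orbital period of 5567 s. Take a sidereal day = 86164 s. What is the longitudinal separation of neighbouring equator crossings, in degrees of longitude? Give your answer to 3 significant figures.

Single-satellite node shift = (5567.0/86164) × 360° = 23.26°.
With 3 satellites evenly phased, successive equator crossings are 23.26/3 = 7.753° apart.

7.75°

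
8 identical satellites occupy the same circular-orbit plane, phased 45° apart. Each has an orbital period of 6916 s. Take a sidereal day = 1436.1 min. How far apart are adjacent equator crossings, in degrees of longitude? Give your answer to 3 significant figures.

3.61°

Single-satellite node shift = (6916.0/86166) × 360° = 28.89°.
With 8 satellites evenly phased, successive equator crossings are 28.89/8 = 3.612° apart.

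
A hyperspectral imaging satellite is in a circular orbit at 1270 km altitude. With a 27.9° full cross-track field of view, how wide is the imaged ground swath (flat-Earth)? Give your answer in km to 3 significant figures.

Half-angle = 27.9°/2 = 13.95°.
Swath width ≈ 2h·tan(θ/2) = 2 × 1270 × tan(13.95°) = 630.9 km.

631 km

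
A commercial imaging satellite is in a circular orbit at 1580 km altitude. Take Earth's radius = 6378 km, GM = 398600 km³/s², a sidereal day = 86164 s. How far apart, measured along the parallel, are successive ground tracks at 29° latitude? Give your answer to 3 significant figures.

Semi-major axis a = 6378 + 1580 = 7958 km. Period T = 2π√(a³/μ) = 2π√(7958³/398600) = 7065.1 s = 117.75 min.
Node shift per orbit = (7065.1/86164) × 360° = 29.52°.
Equatorial spacing = 29.52 × 111.3 km/° = 3286 km.
At 29° latitude, spacing = 3286 × cos(29°) = 2874 km.

2870 km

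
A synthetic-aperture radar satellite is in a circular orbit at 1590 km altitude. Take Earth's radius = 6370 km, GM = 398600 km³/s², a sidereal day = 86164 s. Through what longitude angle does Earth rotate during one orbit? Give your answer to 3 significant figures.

Semi-major axis a = 6370 + 1590 = 7960 km. Period T = 2π√(a³/μ) = 2π√(7960³/398600) = 7067.7 s = 117.80 min.
During one orbit Earth rotates (7067.7 / 86164) × 360° = 29.53°.

29.5°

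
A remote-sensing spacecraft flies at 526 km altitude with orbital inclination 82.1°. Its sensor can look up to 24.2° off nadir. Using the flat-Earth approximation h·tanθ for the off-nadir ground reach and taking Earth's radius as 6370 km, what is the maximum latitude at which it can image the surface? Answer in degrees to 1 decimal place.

For a prograde orbit the ground track reaches latitude ±i = ±82.1°.
Sensor half-swath on the ground ≈ 526·tan(24.2°) = 236 km = 2.13° of latitude.
Maximum observable latitude ≈ 82.1 + 2.13 = 84.2°.

84.2°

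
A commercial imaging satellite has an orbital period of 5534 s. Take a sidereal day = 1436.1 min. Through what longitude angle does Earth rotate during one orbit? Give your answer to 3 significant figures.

During one orbit Earth rotates (5534.0 / 86166) × 360° = 23.12°.

23.1°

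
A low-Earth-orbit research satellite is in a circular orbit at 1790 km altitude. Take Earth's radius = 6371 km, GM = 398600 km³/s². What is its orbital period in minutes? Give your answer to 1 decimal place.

Semi-major axis a = 6371 + 1790 = 8161 km. Period T = 2π√(a³/μ) = 2π√(8161³/398600) = 7337.1 s = 122.29 min.

122.3 min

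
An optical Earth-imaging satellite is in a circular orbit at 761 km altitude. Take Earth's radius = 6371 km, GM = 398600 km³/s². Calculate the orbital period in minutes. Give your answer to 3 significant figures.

Semi-major axis a = 6371 + 761 = 7132 km. Period T = 2π√(a³/μ) = 2π√(7132³/398600) = 5994.2 s = 99.90 min.

99.9 min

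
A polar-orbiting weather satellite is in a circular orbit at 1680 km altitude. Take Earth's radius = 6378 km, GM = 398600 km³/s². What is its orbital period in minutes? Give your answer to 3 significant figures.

Semi-major axis a = 6378 + 1680 = 8058 km. Period T = 2π√(a³/μ) = 2π√(8058³/398600) = 7198.7 s = 119.98 min.

120 min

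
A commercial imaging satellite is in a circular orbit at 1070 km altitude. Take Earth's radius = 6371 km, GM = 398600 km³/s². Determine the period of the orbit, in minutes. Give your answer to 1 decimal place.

Semi-major axis a = 6371 + 1070 = 7441 km. Period T = 2π√(a³/μ) = 2π√(7441³/398600) = 6387.9 s = 106.47 min.

106.5 min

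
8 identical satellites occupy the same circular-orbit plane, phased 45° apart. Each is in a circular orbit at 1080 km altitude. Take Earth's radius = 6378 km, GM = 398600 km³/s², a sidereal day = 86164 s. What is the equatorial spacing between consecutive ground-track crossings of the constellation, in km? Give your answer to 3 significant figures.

Semi-major axis a = 6378 + 1080 = 7458 km. Period T = 2π√(a³/μ) = 2π√(7458³/398600) = 6409.8 s = 106.83 min.
Single-satellite node shift = (6409.8/86164) × 360° = 26.78°.
With 8 satellites evenly phased, successive equator crossings are 26.78/8 = 3.348° apart.
That is 3.348 × 111.3 = 373 km at the equator.

373 km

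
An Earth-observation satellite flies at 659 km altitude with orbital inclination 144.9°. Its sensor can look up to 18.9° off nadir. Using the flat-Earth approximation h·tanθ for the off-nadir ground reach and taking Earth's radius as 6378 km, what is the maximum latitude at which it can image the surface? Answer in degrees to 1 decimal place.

Retrograde orbit: the ground track reaches ±(180° − i) = ±(180 − 144.9) = ±35.1°.
Sensor half-swath on the ground ≈ 659·tan(18.9°) = 226 km = 2.03° of latitude.
Maximum observable latitude ≈ 35.1 + 2.03 = 37.1°.

37.1°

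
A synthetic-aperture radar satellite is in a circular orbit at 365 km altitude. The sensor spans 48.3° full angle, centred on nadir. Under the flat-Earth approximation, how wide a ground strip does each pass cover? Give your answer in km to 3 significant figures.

Half-angle = 48.3°/2 = 24.15°.
Swath width ≈ 2h·tan(θ/2) = 2 × 365 × tan(24.15°) = 327.3 km.

327 km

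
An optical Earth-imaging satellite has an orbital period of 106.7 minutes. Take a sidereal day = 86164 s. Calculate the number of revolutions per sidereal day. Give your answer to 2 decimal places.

T = 106.7 min = 6402.0 s.
Orbits per sidereal day = 86164 / 6402.0 = 13.459.

13.46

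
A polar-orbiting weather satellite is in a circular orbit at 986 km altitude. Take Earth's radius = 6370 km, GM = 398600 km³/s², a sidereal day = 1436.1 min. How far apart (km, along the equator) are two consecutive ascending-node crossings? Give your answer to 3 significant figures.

Semi-major axis a = 6370 + 986 = 7356 km. Period T = 2π√(a³/μ) = 2π√(7356³/398600) = 6278.8 s = 104.65 min.
During one orbit Earth rotates (6278.8 / 86166) × 360° = 26.23°.
At the equator that is 26.23° × (2π·6370/360) km/° = 26.23 × 111.2 = 2916 km.

2920 km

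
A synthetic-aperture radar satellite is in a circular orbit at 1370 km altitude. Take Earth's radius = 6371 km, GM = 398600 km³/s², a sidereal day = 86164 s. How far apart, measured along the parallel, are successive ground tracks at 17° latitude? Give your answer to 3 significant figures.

3010 km

Semi-major axis a = 6371 + 1370 = 7741 km. Period T = 2π√(a³/μ) = 2π√(7741³/398600) = 6778.1 s = 112.97 min.
Node shift per orbit = (6778.1/86164) × 360° = 28.32°.
Equatorial spacing = 28.32 × 111.2 km/° = 3149 km.
At 17° latitude, spacing = 3149 × cos(17°) = 3011 km.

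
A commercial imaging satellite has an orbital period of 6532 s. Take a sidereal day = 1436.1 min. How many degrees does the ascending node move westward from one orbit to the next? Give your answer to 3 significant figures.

During one orbit Earth rotates (6532.0 / 86166) × 360° = 27.29°.

27.3°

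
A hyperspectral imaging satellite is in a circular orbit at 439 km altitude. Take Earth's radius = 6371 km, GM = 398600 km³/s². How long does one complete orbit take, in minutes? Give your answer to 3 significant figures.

Semi-major axis a = 6371 + 439 = 6810 km. Period T = 2π√(a³/μ) = 2π√(6810³/398600) = 5592.8 s = 93.21 min.

93.2 min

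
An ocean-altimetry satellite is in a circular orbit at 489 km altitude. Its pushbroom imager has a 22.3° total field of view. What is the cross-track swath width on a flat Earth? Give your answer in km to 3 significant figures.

Half-angle = 22.3°/2 = 11.15°.
Swath width ≈ 2h·tan(θ/2) = 2 × 489 × tan(11.15°) = 192.8 km.

193 km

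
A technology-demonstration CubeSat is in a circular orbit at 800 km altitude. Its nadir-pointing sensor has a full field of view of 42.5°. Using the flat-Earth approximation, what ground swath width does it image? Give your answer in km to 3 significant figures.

Half-angle = 42.5°/2 = 21.25°.
Swath width ≈ 2h·tan(θ/2) = 2 × 800 × tan(21.25°) = 622.2 km.

622 km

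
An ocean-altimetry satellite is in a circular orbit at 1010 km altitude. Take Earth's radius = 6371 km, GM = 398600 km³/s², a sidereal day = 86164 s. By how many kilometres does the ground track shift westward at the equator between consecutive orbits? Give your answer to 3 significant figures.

Semi-major axis a = 6371 + 1010 = 7381 km. Period T = 2π√(a³/μ) = 2π√(7381³/398600) = 6310.8 s = 105.18 min.
During one orbit Earth rotates (6310.8 / 86164) × 360° = 26.37°.
At the equator that is 26.37° × (2π·6371/360) km/° = 26.37 × 111.2 = 2932 km.

2930 km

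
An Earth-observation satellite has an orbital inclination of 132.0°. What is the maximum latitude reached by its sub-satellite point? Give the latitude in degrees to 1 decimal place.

Retrograde orbit: the ground track reaches ±(180° − i) = ±(180 − 132.0) = ±48.0°.

48.0°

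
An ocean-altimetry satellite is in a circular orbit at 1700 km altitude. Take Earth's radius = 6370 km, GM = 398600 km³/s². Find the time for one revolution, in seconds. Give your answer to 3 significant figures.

7210 seconds

Semi-major axis a = 6370 + 1700 = 8070 km. Period T = 2π√(a³/μ) = 2π√(8070³/398600) = 7214.8 s = 120.25 min.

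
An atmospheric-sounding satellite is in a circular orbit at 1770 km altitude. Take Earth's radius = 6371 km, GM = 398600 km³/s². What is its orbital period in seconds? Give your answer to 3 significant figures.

7310 seconds

Semi-major axis a = 6371 + 1770 = 8141 km. Period T = 2π√(a³/μ) = 2π√(8141³/398600) = 7310.2 s = 121.84 min.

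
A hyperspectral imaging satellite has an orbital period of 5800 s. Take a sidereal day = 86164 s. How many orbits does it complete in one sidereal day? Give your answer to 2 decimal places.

14.86

Orbits per sidereal day = 86164 / 5800.0 = 14.856.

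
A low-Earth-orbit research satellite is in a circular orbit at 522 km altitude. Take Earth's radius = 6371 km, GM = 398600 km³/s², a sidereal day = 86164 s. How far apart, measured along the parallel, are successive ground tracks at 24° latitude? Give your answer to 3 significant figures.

Semi-major axis a = 6371 + 522 = 6893 km. Period T = 2π√(a³/μ) = 2π√(6893³/398600) = 5695.4 s = 94.92 min.
Node shift per orbit = (5695.4/86164) × 360° = 23.80°.
Equatorial spacing = 23.80 × 111.2 km/° = 2646 km.
At 24° latitude, spacing = 2646 × cos(24°) = 2417 km.

2420 km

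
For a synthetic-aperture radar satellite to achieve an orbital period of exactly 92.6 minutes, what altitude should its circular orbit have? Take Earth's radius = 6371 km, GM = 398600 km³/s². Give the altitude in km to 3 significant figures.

409 km

T = 92.6 min = 5556.0 s.
From T = 2π√(a³/μ): a = (μ T²/4π²)^(1/3) = (398600 × 5556.0² / 4π²)^(1/3) = 6780 km.
Altitude h = a − R = 6780 − 6371 = 409 km.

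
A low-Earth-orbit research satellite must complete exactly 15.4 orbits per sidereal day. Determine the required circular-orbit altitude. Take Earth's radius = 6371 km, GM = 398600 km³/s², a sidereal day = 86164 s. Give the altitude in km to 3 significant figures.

Required period T = 86164 / 15.4 = 5595.1 s.
From T = 2π√(a³/μ): a = (μ T²/4π²)^(1/3) = (398600 × 5595.1² / 4π²)^(1/3) = 6812 km.
Altitude h = a − R = 6812 − 6371 = 441 km.

441 km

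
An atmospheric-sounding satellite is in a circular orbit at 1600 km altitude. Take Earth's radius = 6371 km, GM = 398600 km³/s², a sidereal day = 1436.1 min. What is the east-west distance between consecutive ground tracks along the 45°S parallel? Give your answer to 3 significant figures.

2330 km

Semi-major axis a = 6371 + 1600 = 7971 km. Period T = 2π√(a³/μ) = 2π√(7971³/398600) = 7082.4 s = 118.04 min.
Node shift per orbit = (7082.4/86166) × 360° = 29.59°.
Equatorial spacing = 29.59 × 111.2 km/° = 3290 km.
At 45° latitude, spacing = 3290 × cos(45°) = 2327 km.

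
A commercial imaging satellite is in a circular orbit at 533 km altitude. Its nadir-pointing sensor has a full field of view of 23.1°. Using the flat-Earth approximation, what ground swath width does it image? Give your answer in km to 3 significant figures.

218 km

Half-angle = 23.1°/2 = 11.55°.
Swath width ≈ 2h·tan(θ/2) = 2 × 533 × tan(11.55°) = 217.8 km.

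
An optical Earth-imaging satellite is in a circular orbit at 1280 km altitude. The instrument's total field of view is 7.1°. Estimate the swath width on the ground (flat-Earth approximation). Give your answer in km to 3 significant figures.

159 km

Half-angle = 7.1°/2 = 3.55°.
Swath width ≈ 2h·tan(θ/2) = 2 × 1280 × tan(3.55°) = 158.8 km.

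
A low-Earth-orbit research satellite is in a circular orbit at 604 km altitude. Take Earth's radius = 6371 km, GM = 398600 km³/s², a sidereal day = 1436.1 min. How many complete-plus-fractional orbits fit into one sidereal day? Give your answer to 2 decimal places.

Semi-major axis a = 6371 + 604 = 6975 km. Period T = 2π√(a³/μ) = 2π√(6975³/398600) = 5797.3 s = 96.62 min.
Orbits per sidereal day = 86166 / 5797.3 = 14.863.

14.86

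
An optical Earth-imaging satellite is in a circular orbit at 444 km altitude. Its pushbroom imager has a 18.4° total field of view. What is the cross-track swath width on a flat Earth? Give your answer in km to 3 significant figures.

Half-angle = 18.4°/2 = 9.2°.
Swath width ≈ 2h·tan(θ/2) = 2 × 444 × tan(9.2°) = 143.8 km.

144 km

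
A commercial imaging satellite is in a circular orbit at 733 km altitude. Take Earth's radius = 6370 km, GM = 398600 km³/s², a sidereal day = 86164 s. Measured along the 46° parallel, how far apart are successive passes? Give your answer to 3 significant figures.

1920 km

Semi-major axis a = 6370 + 733 = 7103 km. Period T = 2π√(a³/μ) = 2π√(7103³/398600) = 5957.6 s = 99.29 min.
Node shift per orbit = (5957.6/86164) × 360° = 24.89°.
Equatorial spacing = 24.89 × 111.2 km/° = 2767 km.
At 46° latitude, spacing = 2767 × cos(46°) = 1922 km.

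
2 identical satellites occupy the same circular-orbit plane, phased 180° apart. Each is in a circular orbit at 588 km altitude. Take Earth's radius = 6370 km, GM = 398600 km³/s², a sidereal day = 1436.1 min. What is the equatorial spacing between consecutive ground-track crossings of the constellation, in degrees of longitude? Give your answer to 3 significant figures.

Semi-major axis a = 6370 + 588 = 6958 km. Period T = 2π√(a³/μ) = 2π√(6958³/398600) = 5776.1 s = 96.27 min.
Single-satellite node shift = (5776.1/86166) × 360° = 24.13°.
With 2 satellites evenly phased, successive equator crossings are 24.13/2 = 12.066° apart.

12.1°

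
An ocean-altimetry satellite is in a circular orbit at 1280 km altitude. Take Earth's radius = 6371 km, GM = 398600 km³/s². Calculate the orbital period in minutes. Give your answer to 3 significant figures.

111 min

Semi-major axis a = 6371 + 1280 = 7651 km. Period T = 2π√(a³/μ) = 2π√(7651³/398600) = 6660.2 s = 111.00 min.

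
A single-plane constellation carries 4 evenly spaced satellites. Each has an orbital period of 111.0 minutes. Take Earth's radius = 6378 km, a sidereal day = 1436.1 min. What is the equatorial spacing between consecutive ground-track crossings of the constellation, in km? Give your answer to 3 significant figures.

T = 111.0 min = 6660.0 s.
Single-satellite node shift = (6660.0/86166) × 360° = 27.83°.
With 4 satellites evenly phased, successive equator crossings are 27.83/4 = 6.956° apart.
That is 6.956 × 111.3 = 774 km at the equator.

774 km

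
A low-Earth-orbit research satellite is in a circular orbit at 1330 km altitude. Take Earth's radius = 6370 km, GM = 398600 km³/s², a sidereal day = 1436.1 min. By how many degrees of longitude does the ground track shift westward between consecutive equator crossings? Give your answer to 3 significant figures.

28.1°

Semi-major axis a = 6370 + 1330 = 7700 km. Period T = 2π√(a³/μ) = 2π√(7700³/398600) = 6724.3 s = 112.07 min.
During one orbit Earth rotates (6724.3 / 86166) × 360° = 28.09°.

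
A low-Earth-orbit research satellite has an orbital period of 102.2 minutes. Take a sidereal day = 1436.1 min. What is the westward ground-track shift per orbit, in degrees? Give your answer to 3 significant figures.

T = 102.2 min = 6132.0 s.
During one orbit Earth rotates (6132.0 / 86166) × 360° = 25.62°.

25.6°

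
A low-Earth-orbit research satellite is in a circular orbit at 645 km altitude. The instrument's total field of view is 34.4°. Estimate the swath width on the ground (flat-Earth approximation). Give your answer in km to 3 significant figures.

399 km

Half-angle = 34.4°/2 = 17.2°.
Swath width ≈ 2h·tan(θ/2) = 2 × 645 × tan(17.2°) = 399.3 km.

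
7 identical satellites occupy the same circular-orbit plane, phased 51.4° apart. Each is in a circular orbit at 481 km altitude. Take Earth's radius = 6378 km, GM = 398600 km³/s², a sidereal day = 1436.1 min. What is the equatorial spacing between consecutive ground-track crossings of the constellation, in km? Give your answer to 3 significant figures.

376 km

Semi-major axis a = 6378 + 481 = 6859 km. Period T = 2π√(a³/μ) = 2π√(6859³/398600) = 5653.3 s = 94.22 min.
Single-satellite node shift = (5653.3/86166) × 360° = 23.62°.
With 7 satellites evenly phased, successive equator crossings are 23.62/7 = 3.374° apart.
That is 3.374 × 111.3 = 376 km at the equator.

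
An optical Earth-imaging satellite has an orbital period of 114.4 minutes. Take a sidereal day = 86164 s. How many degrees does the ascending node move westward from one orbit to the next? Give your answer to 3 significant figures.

28.7°

T = 114.4 min = 6864.0 s.
During one orbit Earth rotates (6864.0 / 86164) × 360° = 28.68°.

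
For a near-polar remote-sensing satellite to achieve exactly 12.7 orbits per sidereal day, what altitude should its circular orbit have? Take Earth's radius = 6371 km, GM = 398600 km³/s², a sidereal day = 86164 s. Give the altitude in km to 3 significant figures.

1370 km

Required period T = 86164 / 12.7 = 6784.6 s.
From T = 2π√(a³/μ): a = (μ T²/4π²)^(1/3) = (398600 × 6784.6² / 4π²)^(1/3) = 7746 km.
Altitude h = a − R = 7746 − 6371 = 1375 km.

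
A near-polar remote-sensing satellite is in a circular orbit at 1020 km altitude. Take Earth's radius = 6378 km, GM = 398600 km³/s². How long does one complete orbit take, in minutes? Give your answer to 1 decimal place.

105.5 min

Semi-major axis a = 6378 + 1020 = 7398 km. Period T = 2π√(a³/μ) = 2π√(7398³/398600) = 6332.6 s = 105.54 min.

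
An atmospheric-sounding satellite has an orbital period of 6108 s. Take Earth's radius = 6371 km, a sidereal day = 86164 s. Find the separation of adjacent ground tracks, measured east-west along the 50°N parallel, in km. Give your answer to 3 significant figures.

Node shift per orbit = (6108.0/86164) × 360° = 25.52°.
Equatorial spacing = 25.52 × 111.2 km/° = 2838 km.
At 50° latitude, spacing = 2838 × cos(50°) = 1824 km.

1820 km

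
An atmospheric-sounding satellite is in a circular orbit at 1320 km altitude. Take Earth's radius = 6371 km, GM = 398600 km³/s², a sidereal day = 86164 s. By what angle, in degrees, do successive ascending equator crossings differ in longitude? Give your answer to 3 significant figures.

28.0°

Semi-major axis a = 6371 + 1320 = 7691 km. Period T = 2π√(a³/μ) = 2π√(7691³/398600) = 6712.5 s = 111.88 min.
During one orbit Earth rotates (6712.5 / 86164) × 360° = 28.05°.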